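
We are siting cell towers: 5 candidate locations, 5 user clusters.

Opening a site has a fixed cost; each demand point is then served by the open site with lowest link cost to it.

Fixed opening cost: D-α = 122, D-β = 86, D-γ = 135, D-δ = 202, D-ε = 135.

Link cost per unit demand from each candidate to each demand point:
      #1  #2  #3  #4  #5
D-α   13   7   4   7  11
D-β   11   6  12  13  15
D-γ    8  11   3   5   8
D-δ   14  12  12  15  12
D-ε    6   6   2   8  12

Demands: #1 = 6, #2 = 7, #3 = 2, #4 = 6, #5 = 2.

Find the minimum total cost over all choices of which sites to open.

289

Open {D-ε}: assign each demand point to its cheapest open site.
  #1→D-ε 6×6=36, #2→D-ε 7×6=42, #3→D-ε 2×2=4, #4→D-ε 6×8=48, #5→D-ε 2×12=24
  link cost 154, fixed 135 → total 289.
Compare {D-γ}: link cost 177 + fixed 135 = 312.
Compare {D-α}: link cost 199 + fixed 122 = 321.
Compare {D-β}: link cost 240 + fixed 86 = 326.
All other subsets cost ≥ 312. Minimum total cost: 289.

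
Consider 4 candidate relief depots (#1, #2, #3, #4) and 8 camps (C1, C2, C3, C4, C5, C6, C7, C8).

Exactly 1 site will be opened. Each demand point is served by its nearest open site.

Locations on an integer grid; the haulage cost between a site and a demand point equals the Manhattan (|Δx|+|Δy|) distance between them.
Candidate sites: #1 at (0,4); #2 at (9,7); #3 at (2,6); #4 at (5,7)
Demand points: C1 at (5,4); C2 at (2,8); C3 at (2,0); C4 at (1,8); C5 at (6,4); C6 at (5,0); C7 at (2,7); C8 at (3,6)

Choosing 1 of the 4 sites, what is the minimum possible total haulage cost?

Open {#3}.
  C1→#3 5, C2→#3 2, C3→#3 6, C4→#3 3, C5→#3 6, C6→#3 9, C7→#3 1, C8→#3 1  ⇒ total 33.
Compare {#4}: total 39.
Compare {#1}: total 47.
No size-1 selection does better; minimum is 33.

33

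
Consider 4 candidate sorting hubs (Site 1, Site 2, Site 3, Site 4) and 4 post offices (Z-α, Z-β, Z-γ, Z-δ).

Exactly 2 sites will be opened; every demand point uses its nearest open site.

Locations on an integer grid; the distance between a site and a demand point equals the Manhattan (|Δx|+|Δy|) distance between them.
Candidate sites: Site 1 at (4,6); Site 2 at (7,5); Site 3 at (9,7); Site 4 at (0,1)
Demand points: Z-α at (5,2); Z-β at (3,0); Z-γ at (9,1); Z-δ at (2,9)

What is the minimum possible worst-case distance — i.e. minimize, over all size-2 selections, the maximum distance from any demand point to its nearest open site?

7

Open {Site 1, Site 2}.
  Farthest demand point is Z-β at distance 7 (to Site 1); all others are ≤ 7.
With {Site 1, Site 3} the worst case is 7.
With {Site 1, Site 4} the worst case is 9.
No size-2 selection achieves below 7.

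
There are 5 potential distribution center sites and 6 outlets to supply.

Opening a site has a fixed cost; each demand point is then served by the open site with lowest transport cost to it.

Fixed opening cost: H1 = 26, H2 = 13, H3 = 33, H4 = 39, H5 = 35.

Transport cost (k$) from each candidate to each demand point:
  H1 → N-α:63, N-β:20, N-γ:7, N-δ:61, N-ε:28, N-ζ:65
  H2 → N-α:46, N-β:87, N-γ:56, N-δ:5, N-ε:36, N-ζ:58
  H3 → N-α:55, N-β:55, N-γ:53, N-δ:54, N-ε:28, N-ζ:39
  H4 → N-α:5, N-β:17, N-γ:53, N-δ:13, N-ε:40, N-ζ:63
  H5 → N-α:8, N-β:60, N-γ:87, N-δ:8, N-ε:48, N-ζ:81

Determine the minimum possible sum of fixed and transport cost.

197

Open {H1, H5}: assign each demand point to its cheapest open site.
  N-α→H5 8, N-β→H1 20, N-γ→H1 7, N-δ→H5 8, N-ε→H1 28, N-ζ→H1 65
  transport cost 136, fixed 61 → total 197.
Compare {H1, H4}: transport cost 133 + fixed 65 = 198.
Compare {H1, H2, H4}: transport cost 120 + fixed 78 = 198.
Compare {H1, H2, H5}: transport cost 126 + fixed 74 = 200.
All other subsets cost ≥ 198. Minimum total cost: 197.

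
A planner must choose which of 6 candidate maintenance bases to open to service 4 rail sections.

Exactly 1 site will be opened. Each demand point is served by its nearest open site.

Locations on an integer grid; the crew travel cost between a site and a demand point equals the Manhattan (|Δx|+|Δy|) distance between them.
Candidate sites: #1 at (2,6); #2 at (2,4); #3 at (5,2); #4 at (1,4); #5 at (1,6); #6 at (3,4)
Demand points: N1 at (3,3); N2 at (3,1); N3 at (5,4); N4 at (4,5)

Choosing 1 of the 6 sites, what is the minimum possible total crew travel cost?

Open {#6}.
  N1→#6 1, N2→#6 3, N3→#6 2, N4→#6 2  ⇒ total 8.
Compare {#2}: total 12.
Compare {#3}: total 12.
No size-1 selection does better; minimum is 8.

8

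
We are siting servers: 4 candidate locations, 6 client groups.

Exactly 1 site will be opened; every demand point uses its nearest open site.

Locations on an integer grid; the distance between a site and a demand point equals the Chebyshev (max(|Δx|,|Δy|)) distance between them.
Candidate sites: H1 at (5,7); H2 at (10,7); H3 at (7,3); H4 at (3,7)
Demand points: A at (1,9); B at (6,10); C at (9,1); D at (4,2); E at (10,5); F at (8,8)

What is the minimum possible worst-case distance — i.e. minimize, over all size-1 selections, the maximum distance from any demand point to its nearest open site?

6

Open {H1}.
  Farthest demand point is C at distance 6 (to H1); all others are ≤ 6.
With {H3} the worst case is 7.
With {H4} the worst case is 7.
No size-1 selection achieves below 6.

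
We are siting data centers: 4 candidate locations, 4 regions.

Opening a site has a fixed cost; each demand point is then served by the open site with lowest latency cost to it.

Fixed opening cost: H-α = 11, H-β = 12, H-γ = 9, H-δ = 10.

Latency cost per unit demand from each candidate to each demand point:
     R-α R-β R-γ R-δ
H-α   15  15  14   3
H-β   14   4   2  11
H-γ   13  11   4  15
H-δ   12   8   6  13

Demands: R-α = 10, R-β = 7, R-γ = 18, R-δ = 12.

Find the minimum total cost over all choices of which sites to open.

253

Open {H-α, H-β, H-δ}: assign each demand point to its cheapest open site.
  R-α→H-δ 10×12=120, R-β→H-β 7×4=28, R-γ→H-β 18×2=36, R-δ→H-α 12×3=36
  latency cost 220, fixed 33 → total 253.
Compare {H-α, H-β, H-γ}: latency cost 230 + fixed 32 = 262.
Compare {H-α, H-β, H-γ, H-δ}: latency cost 220 + fixed 42 = 262.
Compare {H-α, H-β}: latency cost 240 + fixed 23 = 263.
All other subsets cost ≥ 262. Minimum total cost: 253.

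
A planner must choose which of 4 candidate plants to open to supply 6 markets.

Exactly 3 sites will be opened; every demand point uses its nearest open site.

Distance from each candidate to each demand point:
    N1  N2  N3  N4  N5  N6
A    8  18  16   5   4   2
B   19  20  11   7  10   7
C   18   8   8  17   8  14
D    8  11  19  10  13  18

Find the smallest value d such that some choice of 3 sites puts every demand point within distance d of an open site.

Open {A, B, C}.
  Farthest demand point is N1 at distance 8 (to A); all others are ≤ 8.
With {A, C, D} the worst case is 8.
With {B, C, D} the worst case is 8.
No size-3 selection achieves below 8.

8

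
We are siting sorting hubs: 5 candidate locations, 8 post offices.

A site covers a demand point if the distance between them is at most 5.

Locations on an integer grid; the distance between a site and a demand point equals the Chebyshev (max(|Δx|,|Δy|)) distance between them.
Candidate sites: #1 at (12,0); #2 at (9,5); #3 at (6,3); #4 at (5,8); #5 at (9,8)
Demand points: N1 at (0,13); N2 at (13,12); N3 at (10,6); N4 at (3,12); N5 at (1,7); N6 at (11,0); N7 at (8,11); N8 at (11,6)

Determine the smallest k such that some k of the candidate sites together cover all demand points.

3

Coverage sets (demand points within 5 of each site):
  #1: {N6}
  #2: {N3, N6, N8}
  #3: {N3, N5, N6, N8}
  #4: {N1, N3, N4, N5, N7}
  #5: {N2, N3, N7, N8}
No 2 sites suffice: every size-2 union leaves at least one demand point uncovered.
But {#1, #4, #5} covers everything, so the minimum is 3.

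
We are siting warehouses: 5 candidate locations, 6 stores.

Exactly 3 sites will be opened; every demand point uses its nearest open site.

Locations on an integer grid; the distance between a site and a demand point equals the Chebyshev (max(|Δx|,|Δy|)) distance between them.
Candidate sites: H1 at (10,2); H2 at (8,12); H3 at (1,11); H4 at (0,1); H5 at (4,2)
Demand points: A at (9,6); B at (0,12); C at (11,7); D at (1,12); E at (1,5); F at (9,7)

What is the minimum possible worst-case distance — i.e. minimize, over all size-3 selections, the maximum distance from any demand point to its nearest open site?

Open {H1, H3, H4}.
  Farthest demand point is C at distance 5 (to H1); all others are ≤ 5.
With {H1, H3, H5} the worst case is 5.
With {H2, H3, H5} the worst case is 5.
No size-3 selection achieves below 5.

5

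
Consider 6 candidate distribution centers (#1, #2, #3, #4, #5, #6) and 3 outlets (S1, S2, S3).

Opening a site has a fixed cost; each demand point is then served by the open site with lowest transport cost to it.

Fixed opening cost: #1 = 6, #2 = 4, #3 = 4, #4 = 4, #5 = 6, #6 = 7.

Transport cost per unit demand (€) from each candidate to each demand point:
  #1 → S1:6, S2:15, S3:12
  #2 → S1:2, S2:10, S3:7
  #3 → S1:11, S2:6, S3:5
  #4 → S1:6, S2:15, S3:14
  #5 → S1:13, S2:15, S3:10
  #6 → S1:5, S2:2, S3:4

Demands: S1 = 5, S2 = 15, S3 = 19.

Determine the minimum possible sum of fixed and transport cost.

Open {#2, #6}: assign each demand point to its cheapest open site.
  S1→#2 5×2=10, S2→#6 15×2=30, S3→#6 19×4=76
  transport cost 116, fixed 11 → total 127.
Compare {#2, #3, #6}: transport cost 116 + fixed 15 = 131.
Compare {#2, #4, #6}: transport cost 116 + fixed 15 = 131.
Compare {#1, #2, #6}: transport cost 116 + fixed 17 = 133.
All other subsets cost ≥ 131. Minimum total cost: 127.

127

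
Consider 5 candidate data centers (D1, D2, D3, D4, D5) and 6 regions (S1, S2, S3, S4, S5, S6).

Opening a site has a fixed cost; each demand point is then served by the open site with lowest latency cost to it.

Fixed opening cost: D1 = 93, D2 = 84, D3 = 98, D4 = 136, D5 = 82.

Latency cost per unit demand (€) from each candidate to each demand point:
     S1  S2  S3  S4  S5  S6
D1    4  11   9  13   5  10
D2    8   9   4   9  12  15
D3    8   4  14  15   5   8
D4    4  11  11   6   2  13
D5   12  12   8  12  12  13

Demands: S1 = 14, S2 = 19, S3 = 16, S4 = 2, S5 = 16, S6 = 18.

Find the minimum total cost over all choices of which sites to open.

Open {D2, D3}: assign each demand point to its cheapest open site.
  S1→D2 14×8=112, S2→D3 19×4=76, S3→D2 16×4=64, S4→D2 2×9=18, S5→D3 16×5=80, S6→D3 18×8=144
  latency cost 494, fixed 182 → total 676.
Compare {D2, D3, D4}: latency cost 384 + fixed 318 = 702.
Compare {D1, D2, D3}: latency cost 438 + fixed 275 = 713.
Compare {D1, D3}: latency cost 526 + fixed 191 = 717.
All other subsets cost ≥ 702. Minimum total cost: 676.

676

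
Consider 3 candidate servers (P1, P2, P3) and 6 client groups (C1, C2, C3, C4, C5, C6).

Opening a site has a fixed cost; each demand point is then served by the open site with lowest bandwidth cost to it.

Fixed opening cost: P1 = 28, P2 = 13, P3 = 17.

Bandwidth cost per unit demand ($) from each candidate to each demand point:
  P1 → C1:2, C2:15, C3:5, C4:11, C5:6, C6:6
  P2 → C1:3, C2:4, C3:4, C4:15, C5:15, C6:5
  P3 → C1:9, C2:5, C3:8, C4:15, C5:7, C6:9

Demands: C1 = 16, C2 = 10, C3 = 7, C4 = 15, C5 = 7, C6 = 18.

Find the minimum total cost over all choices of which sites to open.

438

Open {P1, P2}: assign each demand point to its cheapest open site.
  C1→P1 16×2=32, C2→P2 10×4=40, C3→P2 7×4=28, C4→P1 15×11=165, C5→P1 7×6=42, C6→P2 18×5=90
  bandwidth cost 397, fixed 41 → total 438.
Compare {P1, P2, P3}: bandwidth cost 397 + fixed 58 = 455.
Compare {P1, P3}: bandwidth cost 432 + fixed 45 = 477.
Compare {P2, P3}: bandwidth cost 480 + fixed 30 = 510.
All other subsets cost ≥ 455. Minimum total cost: 438.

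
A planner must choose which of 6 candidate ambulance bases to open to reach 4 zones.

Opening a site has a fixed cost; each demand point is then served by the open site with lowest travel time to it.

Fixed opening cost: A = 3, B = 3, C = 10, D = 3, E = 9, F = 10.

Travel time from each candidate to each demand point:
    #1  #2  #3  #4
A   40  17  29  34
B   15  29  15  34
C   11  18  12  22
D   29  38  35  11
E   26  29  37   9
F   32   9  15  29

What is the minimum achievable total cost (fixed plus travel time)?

65

Open {C, D}: assign each demand point to its cheapest open site.
  #1→C 11, #2→C 18, #3→C 12, #4→D 11
  travel time 52, fixed 13 → total 65.
Compare {B, D, F}: travel time 50 + fixed 16 = 66.
Compare {C, D, F}: travel time 43 + fixed 23 = 66.
Compare {A, B, D}: travel time 58 + fixed 9 = 67.
All other subsets cost ≥ 66. Minimum total cost: 65.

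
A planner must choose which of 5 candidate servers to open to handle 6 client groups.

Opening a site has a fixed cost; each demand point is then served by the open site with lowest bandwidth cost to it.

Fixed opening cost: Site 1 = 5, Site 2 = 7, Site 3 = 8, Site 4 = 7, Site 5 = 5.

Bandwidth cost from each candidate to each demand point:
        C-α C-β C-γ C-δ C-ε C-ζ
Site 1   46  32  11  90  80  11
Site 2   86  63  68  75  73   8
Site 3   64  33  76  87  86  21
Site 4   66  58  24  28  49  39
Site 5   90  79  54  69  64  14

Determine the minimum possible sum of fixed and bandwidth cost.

189

Open {Site 1, Site 4}: assign each demand point to its cheapest open site.
  C-α→Site 1 46, C-β→Site 1 32, C-γ→Site 1 11, C-δ→Site 4 28, C-ε→Site 4 49, C-ζ→Site 1 11
  bandwidth cost 177, fixed 12 → total 189.
Compare {Site 1, Site 2, Site 4}: bandwidth cost 174 + fixed 19 = 193.
Compare {Site 1, Site 4, Site 5}: bandwidth cost 177 + fixed 17 = 194.
Compare {Site 1, Site 3, Site 4}: bandwidth cost 177 + fixed 20 = 197.
All other subsets cost ≥ 193. Minimum total cost: 189.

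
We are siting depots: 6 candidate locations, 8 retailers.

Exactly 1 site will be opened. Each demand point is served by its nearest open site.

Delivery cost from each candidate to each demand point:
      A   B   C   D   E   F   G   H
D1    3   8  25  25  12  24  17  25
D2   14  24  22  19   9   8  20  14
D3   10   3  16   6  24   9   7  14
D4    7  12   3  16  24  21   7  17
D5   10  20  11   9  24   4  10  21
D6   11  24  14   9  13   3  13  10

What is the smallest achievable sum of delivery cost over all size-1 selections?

Open {D3}.
  A→D3 10, B→D3 3, C→D3 16, D→D3 6, E→D3 24, F→D3 9, G→D3 7, H→D3 14  ⇒ total 89.
Compare {D6}: total 97.
Compare {D4}: total 107.
No size-1 selection does better; minimum is 89.

89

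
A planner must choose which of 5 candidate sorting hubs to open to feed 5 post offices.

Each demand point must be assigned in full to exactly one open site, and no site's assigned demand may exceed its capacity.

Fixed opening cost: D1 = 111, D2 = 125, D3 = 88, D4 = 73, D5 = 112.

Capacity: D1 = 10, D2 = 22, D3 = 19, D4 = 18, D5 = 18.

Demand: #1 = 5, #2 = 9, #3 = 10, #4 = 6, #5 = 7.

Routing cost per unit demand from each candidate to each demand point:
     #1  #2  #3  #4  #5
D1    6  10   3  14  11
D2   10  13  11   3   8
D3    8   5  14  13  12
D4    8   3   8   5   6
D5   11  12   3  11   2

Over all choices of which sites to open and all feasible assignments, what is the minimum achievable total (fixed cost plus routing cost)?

Open {D3, D4, D5}; cheapest assignment that respects the capacities:
  D3 (cap 19, load 5): #1 — cost 5×8 = 40
  D4 (cap 18, load 15): #2, #4 — cost 9×3 + 6×5 = 57
  D5 (cap 18, load 17): #3, #5 — cost 10×3 + 7×2 = 44
  Shipping 141, fixed 273 → total 414.
  Any other capacity-feasible assignment to {D3, D4, D5} ships for at least 141.
Compare {D1, D4, D5}: its best feasible assignment gives total 427.
Compare {D2, D4, D5}: its best feasible assignment gives total 439.
Every other set of open sites that can feasibly serve all demand totals ≥ 427 even under its best assignment. Minimum: 414.

414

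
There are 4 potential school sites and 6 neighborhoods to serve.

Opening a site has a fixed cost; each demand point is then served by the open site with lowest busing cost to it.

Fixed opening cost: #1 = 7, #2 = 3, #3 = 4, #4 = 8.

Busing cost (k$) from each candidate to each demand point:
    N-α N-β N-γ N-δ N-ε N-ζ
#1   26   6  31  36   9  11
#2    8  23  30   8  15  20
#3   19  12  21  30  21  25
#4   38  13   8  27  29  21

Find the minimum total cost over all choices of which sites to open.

68

Open {#1, #2, #4}: assign each demand point to its cheapest open site.
  N-α→#2 8, N-β→#1 6, N-γ→#4 8, N-δ→#2 8, N-ε→#1 9, N-ζ→#1 11
  busing cost 50, fixed 18 → total 68.
Compare {#1, #2, #3, #4}: busing cost 50 + fixed 22 = 72.
Compare {#1, #2, #3}: busing cost 63 + fixed 14 = 77.
Compare {#1, #2}: busing cost 72 + fixed 10 = 82.
All other subsets cost ≥ 72. Minimum total cost: 68.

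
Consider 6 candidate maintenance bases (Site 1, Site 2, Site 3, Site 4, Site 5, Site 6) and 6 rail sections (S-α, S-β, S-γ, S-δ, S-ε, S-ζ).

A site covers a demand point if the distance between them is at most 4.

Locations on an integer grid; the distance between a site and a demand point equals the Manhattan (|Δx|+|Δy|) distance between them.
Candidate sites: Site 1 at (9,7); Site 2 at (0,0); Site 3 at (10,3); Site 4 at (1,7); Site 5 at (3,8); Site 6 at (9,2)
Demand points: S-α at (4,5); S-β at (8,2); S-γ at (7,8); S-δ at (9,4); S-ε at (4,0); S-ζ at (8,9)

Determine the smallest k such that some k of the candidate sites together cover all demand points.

4

Coverage sets (demand points within 4 of each site):
  Site 1: {S-γ, S-δ, S-ζ}
  Site 2: {S-ε}
  Site 3: {S-β, S-δ}
  Site 4: {}
  Site 5: {S-α, S-γ}
  Site 6: {S-β, S-δ}
No 3 sites suffice: every size-3 union leaves at least one demand point uncovered.
But {Site 1, Site 2, Site 3, Site 5} covers everything, so the minimum is 4.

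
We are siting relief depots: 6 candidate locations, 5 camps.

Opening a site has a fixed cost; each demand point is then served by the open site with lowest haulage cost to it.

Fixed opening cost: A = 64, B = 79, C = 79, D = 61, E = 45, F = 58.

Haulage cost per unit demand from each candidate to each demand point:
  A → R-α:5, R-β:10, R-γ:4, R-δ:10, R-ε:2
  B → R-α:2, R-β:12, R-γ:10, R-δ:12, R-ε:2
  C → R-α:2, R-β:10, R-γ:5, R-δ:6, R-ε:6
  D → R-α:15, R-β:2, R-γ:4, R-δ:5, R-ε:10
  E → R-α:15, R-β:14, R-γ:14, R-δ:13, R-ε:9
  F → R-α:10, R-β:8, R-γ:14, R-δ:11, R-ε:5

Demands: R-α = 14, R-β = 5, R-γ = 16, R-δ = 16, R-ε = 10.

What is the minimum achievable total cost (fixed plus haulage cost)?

Open {B, D}: assign each demand point to its cheapest open site.
  R-α→B 14×2=28, R-β→D 5×2=10, R-γ→D 16×4=64, R-δ→D 16×5=80, R-ε→B 10×2=20
  haulage cost 202, fixed 140 → total 342.
Compare {A, D}: haulage cost 244 + fixed 125 = 369.
Compare {C, D}: haulage cost 242 + fixed 140 = 382.
Compare {B, D, E}: haulage cost 202 + fixed 185 = 387.
All other subsets cost ≥ 369. Minimum total cost: 342.

342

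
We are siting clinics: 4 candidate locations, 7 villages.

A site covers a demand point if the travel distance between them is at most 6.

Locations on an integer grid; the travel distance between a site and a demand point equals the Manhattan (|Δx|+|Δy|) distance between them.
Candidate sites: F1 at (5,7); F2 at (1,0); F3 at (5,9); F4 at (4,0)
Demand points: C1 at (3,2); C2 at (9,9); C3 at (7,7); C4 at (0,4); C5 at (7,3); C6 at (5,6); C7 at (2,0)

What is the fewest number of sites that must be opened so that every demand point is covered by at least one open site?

Coverage sets (demand points within 6 of each site):
  F1: {C2, C3, C5, C6}
  F2: {C1, C4, C7}
  F3: {C2, C3, C6}
  F4: {C1, C5, C7}
No single site covers all 7 demand points.
But {F1, F2} covers everything, so the minimum is 2.

2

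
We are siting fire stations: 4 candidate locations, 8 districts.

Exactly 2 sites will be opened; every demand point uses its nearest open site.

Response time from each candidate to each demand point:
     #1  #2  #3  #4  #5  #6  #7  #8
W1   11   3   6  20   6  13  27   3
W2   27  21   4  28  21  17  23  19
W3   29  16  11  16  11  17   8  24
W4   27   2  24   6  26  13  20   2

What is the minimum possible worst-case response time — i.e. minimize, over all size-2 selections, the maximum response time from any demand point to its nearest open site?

16

Open {W1, W3}.
  Farthest demand point is #4 at response time 16 (to W3); all others are ≤ 16.
With {W1, W4} the worst case is 20.
With {W1, W2} the worst case is 23.
No size-2 selection achieves below 16.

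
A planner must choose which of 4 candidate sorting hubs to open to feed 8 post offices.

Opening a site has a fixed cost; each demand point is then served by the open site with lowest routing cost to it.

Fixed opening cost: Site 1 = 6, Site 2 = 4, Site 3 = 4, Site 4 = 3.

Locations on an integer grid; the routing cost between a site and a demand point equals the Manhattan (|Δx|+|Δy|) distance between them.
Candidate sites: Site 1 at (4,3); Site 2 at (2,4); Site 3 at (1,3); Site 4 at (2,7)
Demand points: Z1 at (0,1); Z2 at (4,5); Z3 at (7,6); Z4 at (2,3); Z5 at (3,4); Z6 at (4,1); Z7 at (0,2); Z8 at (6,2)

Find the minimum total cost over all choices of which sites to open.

31

Open {Site 1, Site 3}: assign each demand point to its cheapest open site.
  Z1→Site 3 3, Z2→Site 1 2, Z3→Site 1 6, Z4→Site 3 1, Z5→Site 1 2, Z6→Site 1 2, Z7→Site 3 2, Z8→Site 1 3
  routing cost 21, fixed 10 → total 31.
Compare {Site 1}: routing cost 28 + fixed 6 = 34.
Compare {Site 1, Site 2}: routing cost 24 + fixed 10 = 34.
Compare {Site 1, Site 2, Site 3}: routing cost 20 + fixed 14 = 34.
All other subsets cost ≥ 34. Minimum total cost: 31.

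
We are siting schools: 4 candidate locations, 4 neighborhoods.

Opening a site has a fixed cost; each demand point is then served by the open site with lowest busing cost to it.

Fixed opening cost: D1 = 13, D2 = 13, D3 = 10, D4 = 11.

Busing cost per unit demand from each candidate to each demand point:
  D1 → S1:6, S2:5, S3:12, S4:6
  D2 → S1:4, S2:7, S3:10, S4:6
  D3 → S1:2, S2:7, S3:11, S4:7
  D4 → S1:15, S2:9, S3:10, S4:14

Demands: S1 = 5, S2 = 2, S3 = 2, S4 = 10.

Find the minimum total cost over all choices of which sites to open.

125

Open {D1, D3}: assign each demand point to its cheapest open site.
  S1→D3 5×2=10, S2→D1 2×5=10, S3→D3 2×11=22, S4→D1 10×6=60
  busing cost 102, fixed 23 → total 125.
Compare {D3}: busing cost 116 + fixed 10 = 126.
Compare {D2}: busing cost 114 + fixed 13 = 127.
Compare {D2, D3}: busing cost 104 + fixed 23 = 127.
All other subsets cost ≥ 126. Minimum total cost: 125.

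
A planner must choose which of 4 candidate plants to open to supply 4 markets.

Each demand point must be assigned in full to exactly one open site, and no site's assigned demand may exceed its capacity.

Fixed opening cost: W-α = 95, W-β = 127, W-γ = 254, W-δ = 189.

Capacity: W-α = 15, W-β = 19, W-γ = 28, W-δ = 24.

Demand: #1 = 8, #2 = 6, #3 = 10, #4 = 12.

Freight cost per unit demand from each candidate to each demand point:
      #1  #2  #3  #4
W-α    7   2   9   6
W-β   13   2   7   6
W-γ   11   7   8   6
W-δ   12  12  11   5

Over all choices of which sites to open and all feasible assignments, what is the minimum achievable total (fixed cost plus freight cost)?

522

Open {W-α, W-δ}; cheapest assignment that respects the capacities:
  W-α (cap 15, load 14): #1, #2 — cost 8×7 + 6×2 = 68
  W-δ (cap 24, load 22): #3, #4 — cost 10×11 + 12×5 = 170
  Shipping 238, fixed 284 → total 522.
  Any other capacity-feasible assignment to {W-α, W-δ} ships for at least 238.
Compare {W-β, W-δ}: its best feasible assignment gives total 554.
Compare {W-α, W-γ}: its best feasible assignment gives total 569.
Every other set of open sites that can feasibly serve all demand totals ≥ 554 even under its best assignment. Minimum: 522.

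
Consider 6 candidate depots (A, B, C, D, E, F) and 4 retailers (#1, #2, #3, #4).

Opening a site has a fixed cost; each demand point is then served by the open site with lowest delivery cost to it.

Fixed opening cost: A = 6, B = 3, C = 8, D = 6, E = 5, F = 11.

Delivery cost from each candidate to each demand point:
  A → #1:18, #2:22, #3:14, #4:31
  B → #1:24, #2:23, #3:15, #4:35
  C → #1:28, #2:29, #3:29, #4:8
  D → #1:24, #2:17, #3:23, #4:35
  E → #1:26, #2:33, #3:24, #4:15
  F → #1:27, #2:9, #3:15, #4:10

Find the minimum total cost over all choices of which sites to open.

68

Open {A, F}: assign each demand point to its cheapest open site.
  #1→A 18, #2→F 9, #3→A 14, #4→F 10
  delivery cost 51, fixed 17 → total 68.
Compare {A, B, F}: delivery cost 51 + fixed 20 = 71.
Compare {F}: delivery cost 61 + fixed 11 = 72.
Compare {B, F}: delivery cost 58 + fixed 14 = 72.
All other subsets cost ≥ 71. Minimum total cost: 68.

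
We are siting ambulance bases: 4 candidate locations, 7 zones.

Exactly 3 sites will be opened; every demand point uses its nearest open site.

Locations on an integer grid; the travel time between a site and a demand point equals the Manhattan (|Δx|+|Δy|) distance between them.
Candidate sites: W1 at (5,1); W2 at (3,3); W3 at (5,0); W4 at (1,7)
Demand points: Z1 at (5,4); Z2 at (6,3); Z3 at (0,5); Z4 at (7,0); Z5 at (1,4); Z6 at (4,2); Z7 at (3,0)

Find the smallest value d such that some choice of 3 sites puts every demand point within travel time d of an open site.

Open {W1, W2, W4}.
  Farthest demand point is Z1 at travel time 3 (to W1); all others are ≤ 3.
With {W1, W3, W4} the worst case is 3.
With {W2, W3, W4} the worst case is 3.
No size-3 selection achieves below 3.

3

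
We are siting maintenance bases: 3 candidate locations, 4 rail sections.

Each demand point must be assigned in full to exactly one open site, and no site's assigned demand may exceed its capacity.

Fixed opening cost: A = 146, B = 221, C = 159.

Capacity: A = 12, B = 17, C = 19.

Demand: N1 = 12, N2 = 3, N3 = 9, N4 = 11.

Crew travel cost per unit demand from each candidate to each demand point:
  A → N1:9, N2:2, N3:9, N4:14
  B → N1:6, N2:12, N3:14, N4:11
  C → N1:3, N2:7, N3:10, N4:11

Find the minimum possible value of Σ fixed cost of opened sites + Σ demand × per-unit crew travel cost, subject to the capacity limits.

Open {A, B, C}; cheapest assignment that respects the capacities:
  A (cap 12, load 12): N2, N3 — cost 3×2 + 9×9 = 87
  B (cap 17, load 11): N4 — cost 11×11 = 121
  C (cap 19, load 12): N1 — cost 12×3 = 36
  Shipping 244, fixed 526 → total 770.
  Any other capacity-feasible assignment to {A, B, C} ships for at least 244.
Total demand is 35; every other set of sites either has combined capacity below 35 or cannot fit the demands without splitting one across sites, so {A, B, C} is the only feasible choice of open sites. Minimum: 770.

770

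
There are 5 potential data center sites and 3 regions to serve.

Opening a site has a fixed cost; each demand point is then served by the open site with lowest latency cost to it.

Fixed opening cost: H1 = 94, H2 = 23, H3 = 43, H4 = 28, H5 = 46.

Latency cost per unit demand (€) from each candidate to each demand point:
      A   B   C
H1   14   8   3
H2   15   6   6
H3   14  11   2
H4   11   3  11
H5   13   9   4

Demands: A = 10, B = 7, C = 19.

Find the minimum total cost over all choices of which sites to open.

Open {H3, H4}: assign each demand point to its cheapest open site.
  A→H4 10×11=110, B→H4 7×3=21, C→H3 19×2=38
  latency cost 169, fixed 71 → total 240.
Compare {H2, H3, H4}: latency cost 169 + fixed 94 = 263.
Compare {H4, H5}: latency cost 207 + fixed 74 = 281.
Compare {H2, H3}: latency cost 220 + fixed 66 = 286.
All other subsets cost ≥ 263. Minimum total cost: 240.

240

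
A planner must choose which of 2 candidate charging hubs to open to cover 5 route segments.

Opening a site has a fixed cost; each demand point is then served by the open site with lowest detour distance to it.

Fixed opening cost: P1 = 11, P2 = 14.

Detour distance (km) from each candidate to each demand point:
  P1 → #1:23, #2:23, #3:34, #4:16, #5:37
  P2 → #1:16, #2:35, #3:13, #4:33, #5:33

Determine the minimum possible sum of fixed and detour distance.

Open {P1, P2}: assign each demand point to its cheapest open site.
  #1→P2 16, #2→P1 23, #3→P2 13, #4→P1 16, #5→P2 33
  detour distance 101, fixed 25 → total 126.
Compare {P1}: detour distance 133 + fixed 11 = 144.
Compare {P2}: detour distance 130 + fixed 14 = 144.

126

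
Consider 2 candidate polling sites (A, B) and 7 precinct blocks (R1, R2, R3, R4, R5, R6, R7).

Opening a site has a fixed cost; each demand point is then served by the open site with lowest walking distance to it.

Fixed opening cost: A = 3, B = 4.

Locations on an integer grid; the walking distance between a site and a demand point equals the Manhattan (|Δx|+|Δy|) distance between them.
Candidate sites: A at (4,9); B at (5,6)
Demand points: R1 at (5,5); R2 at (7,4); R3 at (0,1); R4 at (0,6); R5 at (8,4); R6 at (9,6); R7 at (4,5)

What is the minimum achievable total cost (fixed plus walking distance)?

Open {B}: assign each demand point to its cheapest open site.
  R1→B 1, R2→B 4, R3→B 10, R4→B 5, R5→B 5, R6→B 4, R7→B 2
  walking distance 31, fixed 4 → total 35.
Compare {A, B}: walking distance 31 + fixed 7 = 38.
Compare {A}: walking distance 53 + fixed 3 = 56.

35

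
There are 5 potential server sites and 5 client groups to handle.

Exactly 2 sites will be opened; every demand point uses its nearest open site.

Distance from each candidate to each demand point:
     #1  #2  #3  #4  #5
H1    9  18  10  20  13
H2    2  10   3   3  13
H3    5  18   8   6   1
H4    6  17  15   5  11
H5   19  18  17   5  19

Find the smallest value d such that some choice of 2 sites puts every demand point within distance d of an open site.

10

Open {H2, H3}.
  Farthest demand point is #2 at distance 10 (to H2); all others are ≤ 10.
With {H2, H4} the worst case is 11.
With {H1, H2} the worst case is 13.
No size-2 selection achieves below 10.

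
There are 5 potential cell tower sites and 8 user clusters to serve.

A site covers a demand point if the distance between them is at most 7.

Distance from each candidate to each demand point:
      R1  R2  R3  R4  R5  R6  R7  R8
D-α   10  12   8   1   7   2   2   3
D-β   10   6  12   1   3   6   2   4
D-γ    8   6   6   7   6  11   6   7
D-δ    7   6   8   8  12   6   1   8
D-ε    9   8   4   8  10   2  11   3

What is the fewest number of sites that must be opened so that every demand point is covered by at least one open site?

Coverage sets (demand points within 7 of each site):
  D-α: {R4, R5, R6, R7, R8}
  D-β: {R2, R4, R5, R6, R7, R8}
  D-γ: {R2, R3, R4, R5, R7, R8}
  D-δ: {R1, R2, R6, R7}
  D-ε: {R3, R6, R8}
No single site covers all 8 demand points.
But {D-γ, D-δ} covers everything, so the minimum is 2.

2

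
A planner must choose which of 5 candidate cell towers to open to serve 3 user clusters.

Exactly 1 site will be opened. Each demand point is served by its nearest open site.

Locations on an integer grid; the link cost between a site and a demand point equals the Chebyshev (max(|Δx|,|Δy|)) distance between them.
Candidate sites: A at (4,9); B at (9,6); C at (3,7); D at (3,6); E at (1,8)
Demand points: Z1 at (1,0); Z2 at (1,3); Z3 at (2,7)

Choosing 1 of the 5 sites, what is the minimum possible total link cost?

10

Open {D}.
  Z1→D 6, Z2→D 3, Z3→D 1  ⇒ total 10.
Compare {C}: total 12.
Compare {E}: total 14.
No size-1 selection does better; minimum is 10.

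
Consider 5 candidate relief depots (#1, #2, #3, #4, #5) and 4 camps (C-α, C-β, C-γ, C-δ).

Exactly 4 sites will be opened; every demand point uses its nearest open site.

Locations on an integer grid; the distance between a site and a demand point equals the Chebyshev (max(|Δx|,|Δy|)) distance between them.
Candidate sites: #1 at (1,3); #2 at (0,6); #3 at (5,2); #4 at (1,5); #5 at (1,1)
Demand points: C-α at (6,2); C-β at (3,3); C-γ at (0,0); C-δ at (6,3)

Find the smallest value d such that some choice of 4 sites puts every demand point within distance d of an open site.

Open {#1, #2, #3, #5}.
  Farthest demand point is C-β at distance 2 (to #1); all others are ≤ 2.
With {#1, #3, #4, #5} the worst case is 2.
With {#2, #3, #4, #5} the worst case is 2.
No size-4 selection achieves below 2.

2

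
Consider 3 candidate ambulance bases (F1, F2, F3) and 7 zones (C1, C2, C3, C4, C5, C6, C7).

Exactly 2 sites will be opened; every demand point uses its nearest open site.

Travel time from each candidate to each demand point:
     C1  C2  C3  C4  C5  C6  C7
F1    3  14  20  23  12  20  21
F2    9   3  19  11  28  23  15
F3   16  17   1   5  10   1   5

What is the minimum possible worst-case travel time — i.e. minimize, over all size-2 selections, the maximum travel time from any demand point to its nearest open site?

Open {F2, F3}.
  Farthest demand point is C5 at travel time 10 (to F3); all others are ≤ 10.
With {F1, F3} the worst case is 14.
With {F1, F2} the worst case is 20.
No size-2 selection achieves below 10.

10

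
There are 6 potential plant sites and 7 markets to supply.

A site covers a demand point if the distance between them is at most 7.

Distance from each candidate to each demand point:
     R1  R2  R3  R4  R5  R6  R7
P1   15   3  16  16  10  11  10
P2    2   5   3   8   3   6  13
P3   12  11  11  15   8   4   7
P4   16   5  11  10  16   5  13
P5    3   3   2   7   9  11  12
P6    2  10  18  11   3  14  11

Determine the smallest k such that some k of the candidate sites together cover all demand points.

3

Coverage sets (demand points within 7 of each site):
  P1: {R2}
  P2: {R1, R2, R3, R5, R6}
  P3: {R6, R7}
  P4: {R2, R6}
  P5: {R1, R2, R3, R4}
  P6: {R1, R5}
No 2 sites suffice: every size-2 union leaves at least one demand point uncovered.
But {P2, P3, P5} covers everything, so the minimum is 3.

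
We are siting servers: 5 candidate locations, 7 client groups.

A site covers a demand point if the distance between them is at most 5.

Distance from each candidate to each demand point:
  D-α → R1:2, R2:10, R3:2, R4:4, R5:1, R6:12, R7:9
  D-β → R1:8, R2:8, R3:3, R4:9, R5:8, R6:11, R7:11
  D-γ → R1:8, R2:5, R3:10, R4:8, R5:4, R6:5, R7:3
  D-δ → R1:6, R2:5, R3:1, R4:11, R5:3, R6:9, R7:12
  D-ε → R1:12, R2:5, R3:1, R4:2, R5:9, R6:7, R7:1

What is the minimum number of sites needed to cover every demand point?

2

Coverage sets (demand points within 5 of each site):
  D-α: {R1, R3, R4, R5}
  D-β: {R3}
  D-γ: {R2, R5, R6, R7}
  D-δ: {R2, R3, R5}
  D-ε: {R2, R3, R4, R7}
No single site covers all 7 demand points.
But {D-α, D-γ} covers everything, so the minimum is 2.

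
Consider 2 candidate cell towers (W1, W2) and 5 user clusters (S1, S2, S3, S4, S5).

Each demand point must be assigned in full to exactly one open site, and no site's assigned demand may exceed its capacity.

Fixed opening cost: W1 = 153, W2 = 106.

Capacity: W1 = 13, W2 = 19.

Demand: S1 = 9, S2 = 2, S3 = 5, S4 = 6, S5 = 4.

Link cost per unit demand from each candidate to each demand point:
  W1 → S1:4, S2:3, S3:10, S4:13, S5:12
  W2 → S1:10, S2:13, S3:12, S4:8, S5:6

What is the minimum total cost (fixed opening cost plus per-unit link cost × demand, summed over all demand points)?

433

Open {W1, W2}; cheapest assignment that respects the capacities:
  W1 (cap 13, load 11): S1, S2 — cost 9×4 + 2×3 = 42
  W2 (cap 19, load 15): S3, S4, S5 — cost 5×12 + 6×8 + 4×6 = 132
  Shipping 174, fixed 259 → total 433.
  Any other capacity-feasible assignment to {W1, W2} ships for at least 174.
Total demand is 26 and no other set of sites has combined capacity ≥ 26, so {W1, W2} is the only feasible choice of open sites. Minimum: 433.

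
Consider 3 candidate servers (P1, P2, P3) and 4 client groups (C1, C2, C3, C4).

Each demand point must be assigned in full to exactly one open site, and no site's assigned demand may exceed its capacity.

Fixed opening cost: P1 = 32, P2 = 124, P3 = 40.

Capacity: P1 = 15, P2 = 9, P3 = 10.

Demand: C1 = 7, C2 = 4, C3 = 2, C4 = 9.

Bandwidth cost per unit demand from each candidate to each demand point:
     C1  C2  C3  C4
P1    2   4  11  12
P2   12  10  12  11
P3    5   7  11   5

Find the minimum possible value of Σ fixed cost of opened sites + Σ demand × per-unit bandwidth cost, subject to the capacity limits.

Open {P1, P3}; cheapest assignment that respects the capacities:
  P1 (cap 15, load 13): C1, C2, C3 — cost 7×2 + 4×4 + 2×11 = 52
  P3 (cap 10, load 9): C4 — cost 9×5 = 45
  Shipping 97, fixed 72 → total 169.
  Any other capacity-feasible assignment to {P1, P3} ships for at least 97.
Compare {P1, P2, P3}: its best feasible assignment gives total 293.
Compare {P1, P2}: its best feasible assignment gives total 307.
Every other set of open sites that can feasibly serve all demand totals ≥ 293 even under its best assignment. Minimum: 169.

169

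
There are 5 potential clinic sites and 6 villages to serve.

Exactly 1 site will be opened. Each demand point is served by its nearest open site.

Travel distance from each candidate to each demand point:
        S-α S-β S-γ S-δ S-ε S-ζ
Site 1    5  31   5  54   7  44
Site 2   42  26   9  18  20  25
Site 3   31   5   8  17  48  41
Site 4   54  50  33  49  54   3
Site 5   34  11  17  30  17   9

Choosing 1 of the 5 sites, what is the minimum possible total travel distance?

Open {Site 5}.
  S-α→Site 5 34, S-β→Site 5 11, S-γ→Site 5 17, S-δ→Site 5 30, S-ε→Site 5 17, S-ζ→Site 5 9  ⇒ total 118.
Compare {Site 2}: total 140.
Compare {Site 1}: total 146.
No size-1 selection does better; minimum is 118.

118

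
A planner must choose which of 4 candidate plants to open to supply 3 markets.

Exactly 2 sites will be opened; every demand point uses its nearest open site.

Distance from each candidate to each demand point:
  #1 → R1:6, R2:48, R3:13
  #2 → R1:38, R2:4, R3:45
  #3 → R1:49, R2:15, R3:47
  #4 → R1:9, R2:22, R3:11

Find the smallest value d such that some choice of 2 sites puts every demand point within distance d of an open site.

Open {#2, #4}.
  Farthest demand point is R3 at distance 11 (to #4); all others are ≤ 11.
With {#1, #2} the worst case is 13.
With {#1, #3} the worst case is 15.
No size-2 selection achieves below 11.

11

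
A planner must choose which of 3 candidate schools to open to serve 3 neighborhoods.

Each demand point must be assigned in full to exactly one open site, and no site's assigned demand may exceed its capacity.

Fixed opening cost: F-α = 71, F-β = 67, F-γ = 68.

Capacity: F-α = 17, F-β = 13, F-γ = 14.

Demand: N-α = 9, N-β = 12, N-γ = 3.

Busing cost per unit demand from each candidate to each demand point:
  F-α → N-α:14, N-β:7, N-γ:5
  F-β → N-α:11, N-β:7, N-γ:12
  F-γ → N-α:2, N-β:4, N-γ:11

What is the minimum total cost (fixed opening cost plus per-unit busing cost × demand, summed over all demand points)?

256

Open {F-α, F-γ}; cheapest assignment that respects the capacities:
  F-α (cap 17, load 15): N-β, N-γ — cost 12×7 + 3×5 = 99
  F-γ (cap 14, load 9): N-α — cost 9×2 = 18
  Shipping 117, fixed 139 → total 256.
  Any other capacity-feasible assignment to {F-α, F-γ} ships for at least 117.
Compare {F-β, F-γ}: its best feasible assignment gives total 270.
Compare {F-α, F-β, F-γ}: its best feasible assignment gives total 323.
Every other set of open sites that can feasibly serve all demand totals ≥ 270 even under its best assignment. Minimum: 256.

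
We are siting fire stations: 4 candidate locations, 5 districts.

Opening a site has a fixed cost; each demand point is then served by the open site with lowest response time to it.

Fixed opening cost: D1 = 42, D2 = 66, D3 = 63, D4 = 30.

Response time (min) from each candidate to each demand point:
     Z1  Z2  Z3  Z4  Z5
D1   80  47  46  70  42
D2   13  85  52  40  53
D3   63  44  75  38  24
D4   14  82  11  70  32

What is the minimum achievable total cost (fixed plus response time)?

224

Open {D3, D4}: assign each demand point to its cheapest open site.
  Z1→D4 14, Z2→D3 44, Z3→D4 11, Z4→D3 38, Z5→D3 24
  response time 131, fixed 93 → total 224.
Compare {D4}: response time 209 + fixed 30 = 239.
Compare {D1, D4}: response time 174 + fixed 72 = 246.
Compare {D1, D3, D4}: response time 131 + fixed 135 = 266.
All other subsets cost ≥ 239. Minimum total cost: 224.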